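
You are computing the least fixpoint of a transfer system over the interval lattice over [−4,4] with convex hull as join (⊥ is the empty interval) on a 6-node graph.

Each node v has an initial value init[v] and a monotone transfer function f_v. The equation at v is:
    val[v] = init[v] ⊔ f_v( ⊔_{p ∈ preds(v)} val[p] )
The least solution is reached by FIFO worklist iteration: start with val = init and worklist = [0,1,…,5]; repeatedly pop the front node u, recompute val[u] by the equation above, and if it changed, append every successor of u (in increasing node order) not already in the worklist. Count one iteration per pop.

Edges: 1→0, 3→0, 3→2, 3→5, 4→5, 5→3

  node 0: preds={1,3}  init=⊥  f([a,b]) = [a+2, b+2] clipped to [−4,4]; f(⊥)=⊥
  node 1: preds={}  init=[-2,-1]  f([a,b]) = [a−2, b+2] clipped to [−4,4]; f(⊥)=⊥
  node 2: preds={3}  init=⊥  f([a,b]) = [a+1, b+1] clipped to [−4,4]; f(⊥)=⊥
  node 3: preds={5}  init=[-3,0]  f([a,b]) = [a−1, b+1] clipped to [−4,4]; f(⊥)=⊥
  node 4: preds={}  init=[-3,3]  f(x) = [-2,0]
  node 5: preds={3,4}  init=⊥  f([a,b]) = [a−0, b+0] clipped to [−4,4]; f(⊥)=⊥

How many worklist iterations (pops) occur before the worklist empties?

Iteration log — 11 steps:
  step 1. node 0  ⊔preds=[-3,0]  new=[-1,2]  old=⊥  +wl: 
  step 2. node 1  ⊔preds=⊥  new=[-2,-1]  stable
  step 3. node 2  ⊔preds=[-3,0]  new=[-2,1]  old=⊥  +wl: 
  step 4. node 3  ⊔preds=⊥  new=[-3,0]  stable
  step 5. node 4  ⊔preds=⊥  new=[-3,3]  stable
  step 6. node 5  ⊔preds=[-3,3]  new=[-3,3]  old=⊥  +wl: 3
  step 7. node 3  ⊔preds=[-3,3]  new=[-4,4]  old=[-3,0]  +wl: 0,2,5
  step 8. node 0  ⊔preds=[-4,4]  new=[-2,4]  old=[-1,2]  +wl: 
  step 9. node 2  ⊔preds=[-4,4]  new=[-3,4]  old=[-2,1]  +wl: 
  step 10. node 5  ⊔preds=[-4,4]  new=[-4,4]  old=[-3,3]  +wl: 3
  step 11. node 3  ⊔preds=[-4,4]  new=[-4,4]  stable

Least fixpoint reached:
  node 0: [-2,4]
  node 1: [-2,-1]
  node 2: [-3,4]
  node 3: [-4,4]
  node 4: [-3,3]
  node 5: [-4,4]

11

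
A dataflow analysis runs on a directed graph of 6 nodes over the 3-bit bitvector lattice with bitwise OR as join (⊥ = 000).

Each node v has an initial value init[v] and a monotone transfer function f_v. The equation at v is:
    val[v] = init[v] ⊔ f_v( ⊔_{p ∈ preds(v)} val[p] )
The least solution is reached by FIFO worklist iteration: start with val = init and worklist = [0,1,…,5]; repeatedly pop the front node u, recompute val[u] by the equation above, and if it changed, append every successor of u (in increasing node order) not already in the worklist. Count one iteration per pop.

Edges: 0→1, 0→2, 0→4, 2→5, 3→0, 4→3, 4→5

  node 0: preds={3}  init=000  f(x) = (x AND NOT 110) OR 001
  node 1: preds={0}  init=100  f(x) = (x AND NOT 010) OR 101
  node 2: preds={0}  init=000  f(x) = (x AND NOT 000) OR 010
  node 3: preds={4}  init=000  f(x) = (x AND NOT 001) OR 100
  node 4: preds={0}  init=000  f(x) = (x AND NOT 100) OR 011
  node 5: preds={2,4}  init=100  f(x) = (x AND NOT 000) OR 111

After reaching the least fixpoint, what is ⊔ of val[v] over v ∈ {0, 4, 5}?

111

Worklist (9 pops):
  #1 pop 0: in=000 → 001 (was 000); enqueue []
  #2 pop 1: in=001 → 101 (was 100); enqueue []
  #3 pop 2: in=001 → 011 (was 000); enqueue []
  #4 pop 3: in=000 → 100 (was 000); enqueue [0]
  #5 pop 4: in=001 → 011 (was 000); enqueue [3]
  #6 pop 5: in=011 → 111 (was 100); enqueue []
  #7 pop 0: in=100 → 001 (no change)
  #8 pop 3: in=011 → 110 (was 100); enqueue [0]
  #9 pop 0: in=110 → 001 (no change)

Fixpoint:
  val[0] = 001
  val[1] = 101
  val[2] = 011
  val[3] = 110
  val[4] = 011
  val[5] = 111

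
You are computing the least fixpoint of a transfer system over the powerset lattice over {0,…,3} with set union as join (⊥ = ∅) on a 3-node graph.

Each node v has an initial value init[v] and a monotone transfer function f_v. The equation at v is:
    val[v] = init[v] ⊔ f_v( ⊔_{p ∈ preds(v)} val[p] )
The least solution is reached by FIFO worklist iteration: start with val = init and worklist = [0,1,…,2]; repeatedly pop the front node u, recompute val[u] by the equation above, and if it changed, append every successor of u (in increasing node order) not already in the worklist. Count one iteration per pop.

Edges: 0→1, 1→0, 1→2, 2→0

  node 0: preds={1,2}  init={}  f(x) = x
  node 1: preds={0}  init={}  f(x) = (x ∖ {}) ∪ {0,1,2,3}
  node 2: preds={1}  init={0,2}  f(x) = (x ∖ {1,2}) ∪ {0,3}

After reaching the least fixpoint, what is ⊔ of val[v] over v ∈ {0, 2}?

Worklist (5 pops):
  #1 pop 0: in={0,2} → {0,2} (was {}); enqueue []
  #2 pop 1: in={0,2} → {0,1,2,3} (was {}); enqueue [0]
  #3 pop 2: in={0,1,2,3} → {0,2,3} (was {0,2}); enqueue []
  #4 pop 0: in={0,1,2,3} → {0,1,2,3} (was {0,2}); enqueue [1]
  #5 pop 1: in={0,1,2,3} → {0,1,2,3} (no change)

Fixpoint:
  val[0] = {0,1,2,3}
  val[1] = {0,1,2,3}
  val[2] = {0,2,3}

{0,1,2,3}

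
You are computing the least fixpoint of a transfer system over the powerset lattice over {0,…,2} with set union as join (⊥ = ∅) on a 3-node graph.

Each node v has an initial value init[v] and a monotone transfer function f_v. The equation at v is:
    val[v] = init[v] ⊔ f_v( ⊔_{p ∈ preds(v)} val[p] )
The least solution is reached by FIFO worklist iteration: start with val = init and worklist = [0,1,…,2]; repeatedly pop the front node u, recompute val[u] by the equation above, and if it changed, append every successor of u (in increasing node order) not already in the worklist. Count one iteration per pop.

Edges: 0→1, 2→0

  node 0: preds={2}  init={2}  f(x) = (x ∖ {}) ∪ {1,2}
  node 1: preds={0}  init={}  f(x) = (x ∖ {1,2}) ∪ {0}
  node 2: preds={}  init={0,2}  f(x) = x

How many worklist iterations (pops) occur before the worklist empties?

Worklist (3 pops):
  #1 pop 0: in={0,2} → {0,1,2} (was {2}); enqueue []
  #2 pop 1: in={0,1,2} → {0} (was {}); enqueue []
  #3 pop 2: in={} → {0,2} (no change)

Fixpoint:
  val[0] = {0,1,2}
  val[1] = {0}
  val[2] = {0,2}

3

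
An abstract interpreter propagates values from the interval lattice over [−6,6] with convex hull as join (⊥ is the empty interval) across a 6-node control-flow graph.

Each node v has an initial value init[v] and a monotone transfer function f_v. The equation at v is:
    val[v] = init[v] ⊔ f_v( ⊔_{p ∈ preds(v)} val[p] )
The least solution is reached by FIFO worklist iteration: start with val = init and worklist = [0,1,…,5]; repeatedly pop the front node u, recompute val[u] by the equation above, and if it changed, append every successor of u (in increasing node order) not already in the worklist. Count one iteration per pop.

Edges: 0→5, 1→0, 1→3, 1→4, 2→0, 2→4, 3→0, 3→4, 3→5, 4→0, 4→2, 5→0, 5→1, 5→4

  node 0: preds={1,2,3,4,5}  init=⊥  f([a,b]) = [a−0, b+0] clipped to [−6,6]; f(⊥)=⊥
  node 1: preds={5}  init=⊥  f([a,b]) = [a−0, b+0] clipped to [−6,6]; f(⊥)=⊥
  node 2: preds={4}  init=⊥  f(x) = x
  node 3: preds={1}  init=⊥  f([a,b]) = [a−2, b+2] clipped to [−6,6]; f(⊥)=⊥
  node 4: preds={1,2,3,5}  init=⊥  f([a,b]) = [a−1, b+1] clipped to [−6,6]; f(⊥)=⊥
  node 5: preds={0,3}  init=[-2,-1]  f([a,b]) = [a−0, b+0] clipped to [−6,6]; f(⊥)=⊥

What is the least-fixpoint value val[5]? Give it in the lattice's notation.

Iteration log — 41 steps:
  step 1. node 0  ⊔preds=[-2,-1]  new=[-2,-1]  old=⊥  +wl: 
  step 2. node 1  ⊔preds=[-2,-1]  new=[-2,-1]  old=⊥  +wl: 0
  step 3. node 2  ⊔preds=⊥  new=⊥  stable
  step 4. node 3  ⊔preds=[-2,-1]  new=[-4,1]  old=⊥  +wl: 
  step 5. node 4  ⊔preds=[-4,1]  new=[-5,2]  old=⊥  +wl: 2
  step 6. node 5  ⊔preds=[-4,1]  new=[-4,1]  old=[-2,-1]  +wl: 1,4
  step 7. node 0  ⊔preds=[-5,2]  new=[-5,2]  old=[-2,-1]  +wl: 5
  step 8. node 2  ⊔preds=[-5,2]  new=[-5,2]  old=⊥  +wl: 0
  step 9. node 1  ⊔preds=[-4,1]  new=[-4,1]  old=[-2,-1]  +wl: 3
  step 10. node 4  ⊔preds=[-5,2]  new=[-6,3]  old=[-5,2]  +wl: 2
  step 11. node 5  ⊔preds=[-5,2]  new=[-5,2]  old=[-4,1]  +wl: 1,4
  step 12. node 0  ⊔preds=[-6,3]  new=[-6,3]  old=[-5,2]  +wl: 5
  step 13. node 3  ⊔preds=[-4,1]  new=[-6,3]  old=[-4,1]  +wl: 0
  step 14. node 2  ⊔preds=[-6,3]  new=[-6,3]  old=[-5,2]  +wl: 
  step 15. node 1  ⊔preds=[-5,2]  new=[-5,2]  old=[-4,1]  +wl: 3
  step 16. node 4  ⊔preds=[-6,3]  new=[-6,4]  old=[-6,3]  +wl: 2
  step 17. node 5  ⊔preds=[-6,3]  new=[-6,3]  old=[-5,2]  +wl: 1,4
  step 18. node 0  ⊔preds=[-6,4]  new=[-6,4]  old=[-6,3]  +wl: 5
  step 19. node 3  ⊔preds=[-5,2]  new=[-6,4]  old=[-6,3]  +wl: 0
  step 20. node 2  ⊔preds=[-6,4]  new=[-6,4]  old=[-6,3]  +wl: 
  step 21. node 1  ⊔preds=[-6,3]  new=[-6,3]  old=[-5,2]  +wl: 3
  step 22. node 4  ⊔preds=[-6,4]  new=[-6,5]  old=[-6,4]  +wl: 2
  step 23. node 5  ⊔preds=[-6,4]  new=[-6,4]  old=[-6,3]  +wl: 1,4
  step 24. node 0  ⊔preds=[-6,5]  new=[-6,5]  old=[-6,4]  +wl: 5
  step 25. node 3  ⊔preds=[-6,3]  new=[-6,5]  old=[-6,4]  +wl: 0
  step 26. node 2  ⊔preds=[-6,5]  new=[-6,5]  old=[-6,4]  +wl: 
  step 27. node 1  ⊔preds=[-6,4]  new=[-6,4]  old=[-6,3]  +wl: 3
  step 28. node 4  ⊔preds=[-6,5]  new=[-6,6]  old=[-6,5]  +wl: 2
  step 29. node 5  ⊔preds=[-6,5]  new=[-6,5]  old=[-6,4]  +wl: 1,4
  step 30. node 0  ⊔preds=[-6,6]  new=[-6,6]  old=[-6,5]  +wl: 5
  step 31. node 3  ⊔preds=[-6,4]  new=[-6,6]  old=[-6,5]  +wl: 0
  step 32. node 2  ⊔preds=[-6,6]  new=[-6,6]  old=[-6,5]  +wl: 
  step 33. node 1  ⊔preds=[-6,5]  new=[-6,5]  old=[-6,4]  +wl: 3
  step 34. node 4  ⊔preds=[-6,6]  new=[-6,6]  stable
  step 35. node 5  ⊔preds=[-6,6]  new=[-6,6]  old=[-6,5]  +wl: 1,4
  step 36. node 0  ⊔preds=[-6,6]  new=[-6,6]  stable
  step 37. node 3  ⊔preds=[-6,5]  new=[-6,6]  stable
  step 38. node 1  ⊔preds=[-6,6]  new=[-6,6]  old=[-6,5]  +wl: 0,3
  step 39. node 4  ⊔preds=[-6,6]  new=[-6,6]  stable
  step 40. node 0  ⊔preds=[-6,6]  new=[-6,6]  stable
  step 41. node 3  ⊔preds=[-6,6]  new=[-6,6]  stable

Least fixpoint reached:
  node 0: [-6,6]
  node 1: [-6,6]
  node 2: [-6,6]
  node 3: [-6,6]
  node 4: [-6,6]
  node 5: [-6,6]

[-6,6]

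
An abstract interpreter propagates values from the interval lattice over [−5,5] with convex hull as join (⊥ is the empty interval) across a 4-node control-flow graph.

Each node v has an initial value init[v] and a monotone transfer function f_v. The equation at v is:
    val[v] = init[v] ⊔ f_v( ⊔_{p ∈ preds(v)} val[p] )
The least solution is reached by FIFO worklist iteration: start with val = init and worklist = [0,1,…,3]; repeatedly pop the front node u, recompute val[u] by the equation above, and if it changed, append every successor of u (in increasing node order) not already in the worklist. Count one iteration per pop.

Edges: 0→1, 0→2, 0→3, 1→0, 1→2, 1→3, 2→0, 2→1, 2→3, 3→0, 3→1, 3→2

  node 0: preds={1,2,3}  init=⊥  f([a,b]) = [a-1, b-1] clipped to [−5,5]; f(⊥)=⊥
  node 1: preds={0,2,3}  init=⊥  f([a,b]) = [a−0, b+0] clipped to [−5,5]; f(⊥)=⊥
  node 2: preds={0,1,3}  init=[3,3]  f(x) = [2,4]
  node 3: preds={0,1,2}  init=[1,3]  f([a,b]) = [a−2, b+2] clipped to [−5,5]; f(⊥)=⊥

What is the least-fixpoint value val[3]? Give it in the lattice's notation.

Trace (13 dequeues):
  [1] u=0 | in [1,3] | out [0,2] | prev ⊥ | push {}
  [2] u=1 | in [0,3] | out [0,3] | prev ⊥ | push {0}
  [3] u=2 | in [0,3] | out [2,4] | prev [3,3] | push {1}
  [4] u=3 | in [0,4] | out [-2,5] | prev [1,3] | push {2}
  [5] u=0 | in [-2,5] | out [-3,4] | prev [0,2] | push {3}
  [6] u=1 | in [-3,5] | out [-3,5] | prev [0,3] | push {0}
  [7] u=2 | in [-3,5] | out [2,4] | ==
  [8] u=3 | in [-3,5] | out [-5,5] | prev [-2,5] | push {1,2}
  [9] u=0 | in [-5,5] | out [-5,4] | prev [-3,4] | push {3}
  [10] u=1 | in [-5,5] | out [-5,5] | prev [-3,5] | push {0}
  [11] u=2 | in [-5,5] | out [2,4] | ==
  [12] u=3 | in [-5,5] | out [-5,5] | ==
  [13] u=0 | in [-5,5] | out [-5,4] | ==

Converged values:
  [0] [-5,4]
  [1] [-5,5]
  [2] [2,4]
  [3] [-5,5]

[-5,5]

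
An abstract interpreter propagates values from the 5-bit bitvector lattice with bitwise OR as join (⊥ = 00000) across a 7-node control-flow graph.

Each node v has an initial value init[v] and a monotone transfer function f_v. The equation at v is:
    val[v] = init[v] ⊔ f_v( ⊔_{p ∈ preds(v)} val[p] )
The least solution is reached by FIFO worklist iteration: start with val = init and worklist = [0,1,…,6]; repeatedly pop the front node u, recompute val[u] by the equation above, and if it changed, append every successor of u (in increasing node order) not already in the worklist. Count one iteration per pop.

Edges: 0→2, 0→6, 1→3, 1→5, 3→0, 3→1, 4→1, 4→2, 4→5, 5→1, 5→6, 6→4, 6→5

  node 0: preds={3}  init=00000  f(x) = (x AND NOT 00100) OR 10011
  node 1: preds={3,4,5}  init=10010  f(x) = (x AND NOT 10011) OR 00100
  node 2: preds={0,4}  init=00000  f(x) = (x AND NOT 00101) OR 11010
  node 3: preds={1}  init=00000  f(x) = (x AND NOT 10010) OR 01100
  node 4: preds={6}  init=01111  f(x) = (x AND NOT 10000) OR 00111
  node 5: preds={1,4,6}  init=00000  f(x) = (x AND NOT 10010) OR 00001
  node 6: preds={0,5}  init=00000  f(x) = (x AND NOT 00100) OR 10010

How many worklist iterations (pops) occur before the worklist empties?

Worklist (13 pops):
  #1 pop 0: in=00000 → 10011 (was 00000); enqueue []
  #2 pop 1: in=01111 → 11110 (was 10010); enqueue []
  #3 pop 2: in=11111 → 11010 (was 00000); enqueue []
  #4 pop 3: in=11110 → 01100 (was 00000); enqueue [0,1]
  #5 pop 4: in=00000 → 01111 (no change)
  #6 pop 5: in=11111 → 01101 (was 00000); enqueue []
  #7 pop 6: in=11111 → 11011 (was 00000); enqueue [4,5]
  #8 pop 0: in=01100 → 11011 (was 10011); enqueue [2,6]
  #9 pop 1: in=01111 → 11110 (no change)
  #10 pop 4: in=11011 → 01111 (no change)
  #11 pop 5: in=11111 → 01101 (no change)
  #12 pop 2: in=11111 → 11010 (no change)
  #13 pop 6: in=11111 → 11011 (no change)

Fixpoint:
  val[0] = 11011
  val[1] = 11110
  val[2] = 11010
  val[3] = 01100
  val[4] = 01111
  val[5] = 01101
  val[6] = 11011

13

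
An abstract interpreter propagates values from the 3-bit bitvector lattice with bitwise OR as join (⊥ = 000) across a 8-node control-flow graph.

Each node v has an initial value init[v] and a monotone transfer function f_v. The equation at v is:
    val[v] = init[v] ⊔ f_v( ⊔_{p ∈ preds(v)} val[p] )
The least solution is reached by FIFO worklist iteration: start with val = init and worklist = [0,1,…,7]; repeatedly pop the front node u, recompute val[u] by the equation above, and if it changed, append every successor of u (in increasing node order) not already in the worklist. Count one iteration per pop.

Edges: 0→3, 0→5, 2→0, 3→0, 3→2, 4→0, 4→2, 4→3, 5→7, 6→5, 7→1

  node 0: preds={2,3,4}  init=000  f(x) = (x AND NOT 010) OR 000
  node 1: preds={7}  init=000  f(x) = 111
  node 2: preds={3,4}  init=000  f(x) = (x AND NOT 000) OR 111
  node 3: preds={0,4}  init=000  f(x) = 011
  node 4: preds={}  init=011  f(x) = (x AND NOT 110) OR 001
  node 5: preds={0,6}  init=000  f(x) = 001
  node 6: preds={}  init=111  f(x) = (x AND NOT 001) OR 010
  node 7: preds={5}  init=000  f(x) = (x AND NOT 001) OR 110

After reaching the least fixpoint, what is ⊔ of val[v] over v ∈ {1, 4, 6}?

Worklist (13 pops):
  #1 pop 0: in=011 → 001 (was 000); enqueue []
  #2 pop 1: in=000 → 111 (was 000); enqueue []
  #3 pop 2: in=011 → 111 (was 000); enqueue [0]
  #4 pop 3: in=011 → 011 (was 000); enqueue [2]
  #5 pop 4: in=000 → 011 (no change)
  #6 pop 5: in=111 → 001 (was 000); enqueue []
  #7 pop 6: in=000 → 111 (no change)
  #8 pop 7: in=001 → 110 (was 000); enqueue [1]
  #9 pop 0: in=111 → 101 (was 001); enqueue [3,5]
  #10 pop 2: in=011 → 111 (no change)
  #11 pop 1: in=110 → 111 (no change)
  #12 pop 3: in=111 → 011 (no change)
  #13 pop 5: in=111 → 001 (no change)

Fixpoint:
  val[0] = 101
  val[1] = 111
  val[2] = 111
  val[3] = 011
  val[4] = 011
  val[5] = 001
  val[6] = 111
  val[7] = 110

111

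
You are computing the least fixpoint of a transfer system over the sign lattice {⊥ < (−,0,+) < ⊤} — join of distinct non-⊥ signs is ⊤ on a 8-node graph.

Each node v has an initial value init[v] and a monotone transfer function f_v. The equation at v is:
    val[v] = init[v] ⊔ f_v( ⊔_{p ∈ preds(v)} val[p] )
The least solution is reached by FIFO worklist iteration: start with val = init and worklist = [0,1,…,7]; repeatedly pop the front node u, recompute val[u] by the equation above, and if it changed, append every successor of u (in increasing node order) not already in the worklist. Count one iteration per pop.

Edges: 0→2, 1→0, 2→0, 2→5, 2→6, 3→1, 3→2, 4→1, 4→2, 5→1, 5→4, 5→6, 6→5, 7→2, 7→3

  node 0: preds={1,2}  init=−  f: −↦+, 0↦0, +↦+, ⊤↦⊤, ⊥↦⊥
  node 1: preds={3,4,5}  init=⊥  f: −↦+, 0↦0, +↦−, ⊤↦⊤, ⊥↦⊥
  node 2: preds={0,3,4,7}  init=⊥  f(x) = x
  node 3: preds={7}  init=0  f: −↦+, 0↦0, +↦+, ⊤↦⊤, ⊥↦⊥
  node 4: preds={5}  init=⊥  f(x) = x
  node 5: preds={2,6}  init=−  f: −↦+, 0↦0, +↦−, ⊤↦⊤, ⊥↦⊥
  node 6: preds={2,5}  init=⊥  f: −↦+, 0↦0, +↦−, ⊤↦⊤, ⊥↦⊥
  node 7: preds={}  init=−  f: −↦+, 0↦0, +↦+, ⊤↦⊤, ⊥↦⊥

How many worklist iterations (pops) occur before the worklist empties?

Trace (15 dequeues):
  [1] u=0 | in ⊥ | out − | ==
  [2] u=1 | in ⊤ | out ⊤ | prev ⊥ | push {0}
  [3] u=2 | in ⊤ | out ⊤ | prev ⊥ | push {}
  [4] u=3 | in − | out ⊤ | prev 0 | push {1,2}
  [5] u=4 | in − | out − | prev ⊥ | push {}
  [6] u=5 | in ⊤ | out ⊤ | prev − | push {4}
  [7] u=6 | in ⊤ | out ⊤ | prev ⊥ | push {5}
  [8] u=7 | in ⊥ | out − | ==
  [9] u=0 | in ⊤ | out ⊤ | prev − | push {}
  [10] u=1 | in ⊤ | out ⊤ | ==
  [11] u=2 | in ⊤ | out ⊤ | ==
  [12] u=4 | in ⊤ | out ⊤ | prev − | push {1,2}
  [13] u=5 | in ⊤ | out ⊤ | ==
  [14] u=1 | in ⊤ | out ⊤ | ==
  [15] u=2 | in ⊤ | out ⊤ | ==

Converged values:
  [0] ⊤
  [1] ⊤
  [2] ⊤
  [3] ⊤
  [4] ⊤
  [5] ⊤
  [6] ⊤
  [7] −

15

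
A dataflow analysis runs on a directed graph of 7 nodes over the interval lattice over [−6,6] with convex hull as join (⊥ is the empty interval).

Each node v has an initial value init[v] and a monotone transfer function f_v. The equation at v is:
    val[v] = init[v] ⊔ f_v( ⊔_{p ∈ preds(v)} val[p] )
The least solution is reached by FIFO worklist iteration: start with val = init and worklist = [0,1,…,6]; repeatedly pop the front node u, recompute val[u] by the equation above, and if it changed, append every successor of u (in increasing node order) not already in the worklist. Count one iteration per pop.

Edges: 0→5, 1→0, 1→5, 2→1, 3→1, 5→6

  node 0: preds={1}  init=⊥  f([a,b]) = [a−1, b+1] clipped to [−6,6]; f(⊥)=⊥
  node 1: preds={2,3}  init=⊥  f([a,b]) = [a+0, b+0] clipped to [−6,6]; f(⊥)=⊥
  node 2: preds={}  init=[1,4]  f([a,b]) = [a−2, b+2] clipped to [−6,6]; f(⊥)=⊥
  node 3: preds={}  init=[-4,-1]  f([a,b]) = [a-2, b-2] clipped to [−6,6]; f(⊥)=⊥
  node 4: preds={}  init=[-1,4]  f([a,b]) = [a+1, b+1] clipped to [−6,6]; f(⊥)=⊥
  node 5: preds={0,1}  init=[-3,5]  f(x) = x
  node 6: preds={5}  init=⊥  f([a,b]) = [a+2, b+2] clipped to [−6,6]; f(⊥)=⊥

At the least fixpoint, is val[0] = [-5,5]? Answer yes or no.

yes

Worklist (10 pops):
  #1 pop 0: in=⊥ → ⊥ (no change)
  #2 pop 1: in=[-4,4] → [-4,4] (was ⊥); enqueue [0]
  #3 pop 2: in=⊥ → [1,4] (no change)
  #4 pop 3: in=⊥ → [-4,-1] (no change)
  #5 pop 4: in=⊥ → [-1,4] (no change)
  #6 pop 5: in=[-4,4] → [-4,5] (was [-3,5]); enqueue []
  #7 pop 6: in=[-4,5] → [-2,6] (was ⊥); enqueue []
  #8 pop 0: in=[-4,4] → [-5,5] (was ⊥); enqueue [5]
  #9 pop 5: in=[-5,5] → [-5,5] (was [-4,5]); enqueue [6]
  #10 pop 6: in=[-5,5] → [-3,6] (was [-2,6]); enqueue []

Fixpoint:
  val[0] = [-5,5]
  val[1] = [-4,4]
  val[2] = [1,4]
  val[3] = [-4,-1]
  val[4] = [-1,4]
  val[5] = [-5,5]
  val[6] = [-3,6]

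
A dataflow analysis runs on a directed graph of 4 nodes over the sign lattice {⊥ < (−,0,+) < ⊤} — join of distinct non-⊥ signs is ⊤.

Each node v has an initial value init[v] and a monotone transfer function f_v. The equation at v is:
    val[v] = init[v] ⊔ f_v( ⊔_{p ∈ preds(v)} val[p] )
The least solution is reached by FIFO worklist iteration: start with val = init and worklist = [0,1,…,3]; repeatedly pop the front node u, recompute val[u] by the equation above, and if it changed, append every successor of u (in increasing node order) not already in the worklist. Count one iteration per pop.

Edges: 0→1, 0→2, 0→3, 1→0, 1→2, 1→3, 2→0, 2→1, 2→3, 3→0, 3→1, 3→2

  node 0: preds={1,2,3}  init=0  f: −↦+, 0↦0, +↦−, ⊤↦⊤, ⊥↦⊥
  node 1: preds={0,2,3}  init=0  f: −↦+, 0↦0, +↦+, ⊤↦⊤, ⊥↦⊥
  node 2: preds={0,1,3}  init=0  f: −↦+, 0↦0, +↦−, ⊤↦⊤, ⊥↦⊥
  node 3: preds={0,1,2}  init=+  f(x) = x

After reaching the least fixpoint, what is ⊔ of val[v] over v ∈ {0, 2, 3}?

⊤

Trace (7 dequeues):
  [1] u=0 | in ⊤ | out ⊤ | prev 0 | push {}
  [2] u=1 | in ⊤ | out ⊤ | prev 0 | push {0}
  [3] u=2 | in ⊤ | out ⊤ | prev 0 | push {1}
  [4] u=3 | in ⊤ | out ⊤ | prev + | push {2}
  [5] u=0 | in ⊤ | out ⊤ | ==
  [6] u=1 | in ⊤ | out ⊤ | ==
  [7] u=2 | in ⊤ | out ⊤ | ==

Converged values:
  [0] ⊤
  [1] ⊤
  [2] ⊤
  [3] ⊤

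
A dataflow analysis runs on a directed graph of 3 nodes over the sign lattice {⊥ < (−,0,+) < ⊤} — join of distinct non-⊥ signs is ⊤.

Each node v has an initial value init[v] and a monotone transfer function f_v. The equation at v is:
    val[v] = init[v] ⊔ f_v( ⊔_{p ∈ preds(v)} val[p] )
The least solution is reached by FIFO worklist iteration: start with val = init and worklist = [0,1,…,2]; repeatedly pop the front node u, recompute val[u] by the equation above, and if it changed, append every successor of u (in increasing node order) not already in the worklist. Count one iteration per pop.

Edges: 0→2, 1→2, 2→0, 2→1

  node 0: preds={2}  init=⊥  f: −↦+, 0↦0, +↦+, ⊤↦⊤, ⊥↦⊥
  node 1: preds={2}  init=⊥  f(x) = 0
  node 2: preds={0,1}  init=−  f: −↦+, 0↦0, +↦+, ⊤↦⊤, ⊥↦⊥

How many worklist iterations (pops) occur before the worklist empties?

Worklist (6 pops):
  #1 pop 0: in=− → + (was ⊥); enqueue []
  #2 pop 1: in=− → 0 (was ⊥); enqueue []
  #3 pop 2: in=⊤ → ⊤ (was −); enqueue [0,1]
  #4 pop 0: in=⊤ → ⊤ (was +); enqueue [2]
  #5 pop 1: in=⊤ → 0 (no change)
  #6 pop 2: in=⊤ → ⊤ (no change)

Fixpoint:
  val[0] = ⊤
  val[1] = 0
  val[2] = ⊤

6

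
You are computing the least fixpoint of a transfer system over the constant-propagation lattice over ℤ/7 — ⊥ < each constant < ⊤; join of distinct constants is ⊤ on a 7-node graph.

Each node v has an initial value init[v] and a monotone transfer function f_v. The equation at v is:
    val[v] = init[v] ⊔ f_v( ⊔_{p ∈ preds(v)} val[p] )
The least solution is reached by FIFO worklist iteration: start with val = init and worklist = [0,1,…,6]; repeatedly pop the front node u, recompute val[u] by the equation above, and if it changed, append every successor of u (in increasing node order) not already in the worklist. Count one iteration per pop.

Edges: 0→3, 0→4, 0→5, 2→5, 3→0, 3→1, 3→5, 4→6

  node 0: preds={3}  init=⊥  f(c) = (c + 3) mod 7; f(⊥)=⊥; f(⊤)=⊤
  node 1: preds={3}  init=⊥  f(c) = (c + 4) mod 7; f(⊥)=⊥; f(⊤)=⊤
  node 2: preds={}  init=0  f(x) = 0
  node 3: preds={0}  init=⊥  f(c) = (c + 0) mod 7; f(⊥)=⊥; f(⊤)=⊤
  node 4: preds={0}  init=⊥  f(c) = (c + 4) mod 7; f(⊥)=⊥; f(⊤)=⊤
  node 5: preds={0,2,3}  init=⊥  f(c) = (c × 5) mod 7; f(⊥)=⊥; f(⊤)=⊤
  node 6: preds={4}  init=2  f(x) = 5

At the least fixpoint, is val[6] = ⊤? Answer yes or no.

yes

Iteration log — 7 steps:
  step 1. node 0  ⊔preds=⊥  new=⊥  stable
  step 2. node 1  ⊔preds=⊥  new=⊥  stable
  step 3. node 2  ⊔preds=⊥  new=0  stable
  step 4. node 3  ⊔preds=⊥  new=⊥  stable
  step 5. node 4  ⊔preds=⊥  new=⊥  stable
  step 6. node 5  ⊔preds=0  new=0  old=⊥  +wl: 
  step 7. node 6  ⊔preds=⊥  new=⊤  old=2  +wl: 

Least fixpoint reached:
  node 0: ⊥
  node 1: ⊥
  node 2: 0
  node 3: ⊥
  node 4: ⊥
  node 5: 0
  node 6: ⊤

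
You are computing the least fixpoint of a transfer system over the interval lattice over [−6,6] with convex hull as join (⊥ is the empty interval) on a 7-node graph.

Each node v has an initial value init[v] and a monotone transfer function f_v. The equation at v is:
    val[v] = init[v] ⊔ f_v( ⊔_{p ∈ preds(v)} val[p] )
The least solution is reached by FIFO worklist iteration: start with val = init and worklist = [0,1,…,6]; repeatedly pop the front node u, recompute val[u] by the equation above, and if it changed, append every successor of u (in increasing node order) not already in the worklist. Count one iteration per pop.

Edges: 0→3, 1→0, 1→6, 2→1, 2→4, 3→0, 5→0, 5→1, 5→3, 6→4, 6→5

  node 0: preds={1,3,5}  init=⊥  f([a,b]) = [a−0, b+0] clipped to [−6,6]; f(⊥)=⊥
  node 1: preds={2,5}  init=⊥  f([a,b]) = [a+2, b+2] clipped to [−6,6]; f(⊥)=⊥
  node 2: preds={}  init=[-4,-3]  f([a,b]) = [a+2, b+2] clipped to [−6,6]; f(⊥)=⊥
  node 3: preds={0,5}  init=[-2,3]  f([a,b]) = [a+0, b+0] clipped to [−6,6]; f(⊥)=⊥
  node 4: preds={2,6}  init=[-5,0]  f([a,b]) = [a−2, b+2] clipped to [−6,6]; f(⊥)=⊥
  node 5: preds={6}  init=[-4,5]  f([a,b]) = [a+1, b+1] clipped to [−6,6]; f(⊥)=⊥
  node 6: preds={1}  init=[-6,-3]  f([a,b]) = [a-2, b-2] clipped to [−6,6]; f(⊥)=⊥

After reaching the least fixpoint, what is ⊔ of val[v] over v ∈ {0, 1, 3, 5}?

Iteration log — 14 steps:
  step 1. node 0  ⊔preds=[-4,5]  new=[-4,5]  old=⊥  +wl: 
  step 2. node 1  ⊔preds=[-4,5]  new=[-2,6]  old=⊥  +wl: 0
  step 3. node 2  ⊔preds=⊥  new=[-4,-3]  stable
  step 4. node 3  ⊔preds=[-4,5]  new=[-4,5]  old=[-2,3]  +wl: 
  step 5. node 4  ⊔preds=[-6,-3]  new=[-6,0]  old=[-5,0]  +wl: 
  step 6. node 5  ⊔preds=[-6,-3]  new=[-5,5]  old=[-4,5]  +wl: 1,3
  step 7. node 6  ⊔preds=[-2,6]  new=[-6,4]  old=[-6,-3]  +wl: 4,5
  step 8. node 0  ⊔preds=[-5,6]  new=[-5,6]  old=[-4,5]  +wl: 
  step 9. node 1  ⊔preds=[-5,5]  new=[-3,6]  old=[-2,6]  +wl: 0,6
  step 10. node 3  ⊔preds=[-5,6]  new=[-5,6]  old=[-4,5]  +wl: 
  step 11. node 4  ⊔preds=[-6,4]  new=[-6,6]  old=[-6,0]  +wl: 
  step 12. node 5  ⊔preds=[-6,4]  new=[-5,5]  stable
  step 13. node 0  ⊔preds=[-5,6]  new=[-5,6]  stable
  step 14. node 6  ⊔preds=[-3,6]  new=[-6,4]  stable

Least fixpoint reached:
  node 0: [-5,6]
  node 1: [-3,6]
  node 2: [-4,-3]
  node 3: [-5,6]
  node 4: [-6,6]
  node 5: [-5,5]
  node 6: [-6,4]

[-5,6]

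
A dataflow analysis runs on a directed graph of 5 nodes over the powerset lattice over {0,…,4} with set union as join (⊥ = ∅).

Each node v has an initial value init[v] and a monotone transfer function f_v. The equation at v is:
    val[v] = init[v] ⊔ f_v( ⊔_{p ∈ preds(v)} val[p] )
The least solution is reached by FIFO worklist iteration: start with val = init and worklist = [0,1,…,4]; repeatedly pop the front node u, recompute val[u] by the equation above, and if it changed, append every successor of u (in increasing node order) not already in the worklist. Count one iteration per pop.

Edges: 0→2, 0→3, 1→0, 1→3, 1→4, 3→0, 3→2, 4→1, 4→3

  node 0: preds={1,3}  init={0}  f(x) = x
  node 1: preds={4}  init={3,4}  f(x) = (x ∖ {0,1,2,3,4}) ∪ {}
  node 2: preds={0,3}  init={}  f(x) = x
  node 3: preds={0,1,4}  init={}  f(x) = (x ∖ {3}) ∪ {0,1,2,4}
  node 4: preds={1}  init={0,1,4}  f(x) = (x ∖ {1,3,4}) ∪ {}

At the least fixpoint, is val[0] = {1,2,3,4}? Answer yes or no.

Iteration log — 8 steps:
  step 1. node 0  ⊔preds={3,4}  new={0,3,4}  old={0}  +wl: 
  step 2. node 1  ⊔preds={0,1,4}  new={3,4}  stable
  step 3. node 2  ⊔preds={0,3,4}  new={0,3,4}  old={}  +wl: 
  step 4. node 3  ⊔preds={0,1,3,4}  new={0,1,2,4}  old={}  +wl: 0,2
  step 5. node 4  ⊔preds={3,4}  new={0,1,4}  stable
  step 6. node 0  ⊔preds={0,1,2,3,4}  new={0,1,2,3,4}  old={0,3,4}  +wl: 3
  step 7. node 2  ⊔preds={0,1,2,3,4}  new={0,1,2,3,4}  old={0,3,4}  +wl: 
  step 8. node 3  ⊔preds={0,1,2,3,4}  new={0,1,2,4}  stable

Least fixpoint reached:
  node 0: {0,1,2,3,4}
  node 1: {3,4}
  node 2: {0,1,2,3,4}
  node 3: {0,1,2,4}
  node 4: {0,1,4}

no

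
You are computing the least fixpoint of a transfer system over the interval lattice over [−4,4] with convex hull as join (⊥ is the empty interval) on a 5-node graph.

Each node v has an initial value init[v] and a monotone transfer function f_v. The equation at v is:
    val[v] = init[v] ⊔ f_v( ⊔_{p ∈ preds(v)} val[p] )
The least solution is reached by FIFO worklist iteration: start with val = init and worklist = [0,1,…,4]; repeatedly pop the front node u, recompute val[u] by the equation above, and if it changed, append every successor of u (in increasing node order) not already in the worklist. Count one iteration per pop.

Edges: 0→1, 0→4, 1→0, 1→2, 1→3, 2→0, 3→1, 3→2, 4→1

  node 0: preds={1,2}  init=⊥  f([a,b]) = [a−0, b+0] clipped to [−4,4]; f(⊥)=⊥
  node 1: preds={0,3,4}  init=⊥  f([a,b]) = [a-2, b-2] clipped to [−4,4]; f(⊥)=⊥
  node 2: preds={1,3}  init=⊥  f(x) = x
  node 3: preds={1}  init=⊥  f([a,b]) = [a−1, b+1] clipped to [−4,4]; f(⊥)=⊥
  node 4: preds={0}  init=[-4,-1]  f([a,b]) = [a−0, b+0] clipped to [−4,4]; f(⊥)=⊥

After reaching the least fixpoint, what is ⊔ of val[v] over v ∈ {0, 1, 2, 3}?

[-4,-2]

Iteration log — 12 steps:
  step 1. node 0  ⊔preds=⊥  new=⊥  stable
  step 2. node 1  ⊔preds=[-4,-1]  new=[-4,-3]  old=⊥  +wl: 0
  step 3. node 2  ⊔preds=[-4,-3]  new=[-4,-3]  old=⊥  +wl: 
  step 4. node 3  ⊔preds=[-4,-3]  new=[-4,-2]  old=⊥  +wl: 1,2
  step 5. node 4  ⊔preds=⊥  new=[-4,-1]  stable
  step 6. node 0  ⊔preds=[-4,-3]  new=[-4,-3]  old=⊥  +wl: 4
  step 7. node 1  ⊔preds=[-4,-1]  new=[-4,-3]  stable
  step 8. node 2  ⊔preds=[-4,-2]  new=[-4,-2]  old=[-4,-3]  +wl: 0
  step 9. node 4  ⊔preds=[-4,-3]  new=[-4,-1]  stable
  step 10. node 0  ⊔preds=[-4,-2]  new=[-4,-2]  old=[-4,-3]  +wl: 1,4
  step 11. node 1  ⊔preds=[-4,-1]  new=[-4,-3]  stable
  step 12. node 4  ⊔preds=[-4,-2]  new=[-4,-1]  stable

Least fixpoint reached:
  node 0: [-4,-2]
  node 1: [-4,-3]
  node 2: [-4,-2]
  node 3: [-4,-2]
  node 4: [-4,-1]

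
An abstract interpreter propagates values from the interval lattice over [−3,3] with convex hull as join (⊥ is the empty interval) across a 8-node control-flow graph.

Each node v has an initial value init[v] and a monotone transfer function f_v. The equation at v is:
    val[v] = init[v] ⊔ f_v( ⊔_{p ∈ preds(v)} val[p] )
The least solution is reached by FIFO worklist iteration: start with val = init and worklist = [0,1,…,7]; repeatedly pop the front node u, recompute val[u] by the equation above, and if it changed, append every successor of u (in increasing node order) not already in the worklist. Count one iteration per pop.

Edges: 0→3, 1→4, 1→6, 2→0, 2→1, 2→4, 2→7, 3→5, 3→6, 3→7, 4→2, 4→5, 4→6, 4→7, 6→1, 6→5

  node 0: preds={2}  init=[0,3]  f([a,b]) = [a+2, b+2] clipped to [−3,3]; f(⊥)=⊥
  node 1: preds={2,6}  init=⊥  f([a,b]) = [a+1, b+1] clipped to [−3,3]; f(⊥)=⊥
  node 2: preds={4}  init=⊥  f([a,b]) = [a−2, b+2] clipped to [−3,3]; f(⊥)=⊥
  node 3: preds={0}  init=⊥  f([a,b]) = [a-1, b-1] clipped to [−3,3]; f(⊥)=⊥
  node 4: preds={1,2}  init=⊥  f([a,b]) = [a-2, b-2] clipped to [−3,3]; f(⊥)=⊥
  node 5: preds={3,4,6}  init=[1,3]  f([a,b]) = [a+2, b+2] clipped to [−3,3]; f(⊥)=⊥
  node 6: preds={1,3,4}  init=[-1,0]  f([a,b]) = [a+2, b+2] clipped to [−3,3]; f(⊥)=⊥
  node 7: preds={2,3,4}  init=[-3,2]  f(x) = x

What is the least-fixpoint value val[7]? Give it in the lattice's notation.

[-3,3]

Worklist (23 pops):
  #1 pop 0: in=⊥ → [0,3] (no change)
  #2 pop 1: in=[-1,0] → [0,1] (was ⊥); enqueue []
  #3 pop 2: in=⊥ → ⊥ (no change)
  #4 pop 3: in=[0,3] → [-1,2] (was ⊥); enqueue []
  #5 pop 4: in=[0,1] → [-2,-1] (was ⊥); enqueue [2]
  #6 pop 5: in=[-2,2] → [0,3] (was [1,3]); enqueue []
  #7 pop 6: in=[-2,2] → [-1,3] (was [-1,0]); enqueue [1,5]
  #8 pop 7: in=[-2,2] → [-3,2] (no change)
  #9 pop 2: in=[-2,-1] → [-3,1] (was ⊥); enqueue [0,4,7]
  #10 pop 1: in=[-3,3] → [-2,3] (was [0,1]); enqueue [6]
  #11 pop 5: in=[-2,3] → [0,3] (no change)
  #12 pop 0: in=[-3,1] → [-1,3] (was [0,3]); enqueue [3]
  #13 pop 4: in=[-3,3] → [-3,1] (was [-2,-1]); enqueue [2,5]
  #14 pop 7: in=[-3,2] → [-3,2] (no change)
  #15 pop 6: in=[-3,3] → [-1,3] (no change)
  #16 pop 3: in=[-1,3] → [-2,2] (was [-1,2]); enqueue [6,7]
  #17 pop 2: in=[-3,1] → [-3,3] (was [-3,1]); enqueue [0,1,4]
  #18 pop 5: in=[-3,3] → [-1,3] (was [0,3]); enqueue []
  #19 pop 6: in=[-3,3] → [-1,3] (no change)
  #20 pop 7: in=[-3,3] → [-3,3] (was [-3,2]); enqueue []
  #21 pop 0: in=[-3,3] → [-1,3] (no change)
  #22 pop 1: in=[-3,3] → [-2,3] (no change)
  #23 pop 4: in=[-3,3] → [-3,1] (no change)

Fixpoint:
  val[0] = [-1,3]
  val[1] = [-2,3]
  val[2] = [-3,3]
  val[3] = [-2,2]
  val[4] = [-3,1]
  val[5] = [-1,3]
  val[6] = [-1,3]
  val[7] = [-3,3]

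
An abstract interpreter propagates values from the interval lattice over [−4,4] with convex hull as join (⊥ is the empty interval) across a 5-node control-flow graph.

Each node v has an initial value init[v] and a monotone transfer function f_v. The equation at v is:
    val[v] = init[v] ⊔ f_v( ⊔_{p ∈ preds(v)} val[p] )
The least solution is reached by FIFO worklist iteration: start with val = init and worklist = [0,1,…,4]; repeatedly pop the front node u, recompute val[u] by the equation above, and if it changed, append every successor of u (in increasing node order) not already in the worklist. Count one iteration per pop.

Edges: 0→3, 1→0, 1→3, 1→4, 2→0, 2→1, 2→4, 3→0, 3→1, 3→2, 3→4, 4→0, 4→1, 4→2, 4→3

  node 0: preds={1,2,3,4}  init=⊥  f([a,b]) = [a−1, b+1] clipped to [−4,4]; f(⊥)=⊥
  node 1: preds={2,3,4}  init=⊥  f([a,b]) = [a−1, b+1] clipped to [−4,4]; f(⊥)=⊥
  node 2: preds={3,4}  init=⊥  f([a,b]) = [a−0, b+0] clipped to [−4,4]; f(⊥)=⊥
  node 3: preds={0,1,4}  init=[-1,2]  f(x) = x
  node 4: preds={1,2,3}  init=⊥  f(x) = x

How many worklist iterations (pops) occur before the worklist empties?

Worklist (22 pops):
  #1 pop 0: in=[-1,2] → [-2,3] (was ⊥); enqueue []
  #2 pop 1: in=[-1,2] → [-2,3] (was ⊥); enqueue [0]
  #3 pop 2: in=[-1,2] → [-1,2] (was ⊥); enqueue [1]
  #4 pop 3: in=[-2,3] → [-2,3] (was [-1,2]); enqueue [2]
  #5 pop 4: in=[-2,3] → [-2,3] (was ⊥); enqueue [3]
  #6 pop 0: in=[-2,3] → [-3,4] (was [-2,3]); enqueue []
  #7 pop 1: in=[-2,3] → [-3,4] (was [-2,3]); enqueue [0,4]
  #8 pop 2: in=[-2,3] → [-2,3] (was [-1,2]); enqueue [1]
  #9 pop 3: in=[-3,4] → [-3,4] (was [-2,3]); enqueue [2]
  #10 pop 0: in=[-3,4] → [-4,4] (was [-3,4]); enqueue [3]
  #11 pop 4: in=[-3,4] → [-3,4] (was [-2,3]); enqueue [0]
  #12 pop 1: in=[-3,4] → [-4,4] (was [-3,4]); enqueue [4]
  #13 pop 2: in=[-3,4] → [-3,4] (was [-2,3]); enqueue [1]
  #14 pop 3: in=[-4,4] → [-4,4] (was [-3,4]); enqueue [2]
  #15 pop 0: in=[-4,4] → [-4,4] (no change)
  #16 pop 4: in=[-4,4] → [-4,4] (was [-3,4]); enqueue [0,3]
  #17 pop 1: in=[-4,4] → [-4,4] (no change)
  #18 pop 2: in=[-4,4] → [-4,4] (was [-3,4]); enqueue [1,4]
  #19 pop 0: in=[-4,4] → [-4,4] (no change)
  #20 pop 3: in=[-4,4] → [-4,4] (no change)
  #21 pop 1: in=[-4,4] → [-4,4] (no change)
  #22 pop 4: in=[-4,4] → [-4,4] (no change)

Fixpoint:
  val[0] = [-4,4]
  val[1] = [-4,4]
  val[2] = [-4,4]
  val[3] = [-4,4]
  val[4] = [-4,4]

22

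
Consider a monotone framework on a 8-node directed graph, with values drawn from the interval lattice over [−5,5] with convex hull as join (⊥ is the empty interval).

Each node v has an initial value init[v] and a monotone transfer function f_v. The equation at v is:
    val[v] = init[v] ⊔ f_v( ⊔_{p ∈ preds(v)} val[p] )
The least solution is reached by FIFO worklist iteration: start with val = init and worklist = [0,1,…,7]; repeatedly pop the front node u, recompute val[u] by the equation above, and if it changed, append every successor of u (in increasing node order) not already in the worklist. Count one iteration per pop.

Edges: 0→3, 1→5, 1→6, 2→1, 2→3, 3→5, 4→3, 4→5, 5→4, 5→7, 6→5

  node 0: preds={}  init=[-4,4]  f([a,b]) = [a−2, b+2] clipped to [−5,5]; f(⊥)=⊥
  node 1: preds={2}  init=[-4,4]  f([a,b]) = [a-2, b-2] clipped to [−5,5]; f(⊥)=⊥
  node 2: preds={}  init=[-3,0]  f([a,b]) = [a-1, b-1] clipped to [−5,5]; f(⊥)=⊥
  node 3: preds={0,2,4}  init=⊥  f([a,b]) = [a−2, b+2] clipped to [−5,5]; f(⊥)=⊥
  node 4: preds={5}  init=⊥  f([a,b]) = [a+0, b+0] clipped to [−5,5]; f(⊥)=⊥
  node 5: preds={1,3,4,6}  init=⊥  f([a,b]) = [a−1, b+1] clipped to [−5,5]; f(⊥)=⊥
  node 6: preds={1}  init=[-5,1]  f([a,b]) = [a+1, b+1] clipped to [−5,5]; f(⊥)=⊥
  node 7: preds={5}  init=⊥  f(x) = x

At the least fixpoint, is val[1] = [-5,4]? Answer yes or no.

yes

Trace (11 dequeues):
  [1] u=0 | in ⊥ | out [-4,4] | ==
  [2] u=1 | in [-3,0] | out [-5,4] | prev [-4,4] | push {}
  [3] u=2 | in ⊥ | out [-3,0] | ==
  [4] u=3 | in [-4,4] | out [-5,5] | prev ⊥ | push {}
  [5] u=4 | in ⊥ | out ⊥ | ==
  [6] u=5 | in [-5,5] | out [-5,5] | prev ⊥ | push {4}
  [7] u=6 | in [-5,4] | out [-5,5] | prev [-5,1] | push {5}
  [8] u=7 | in [-5,5] | out [-5,5] | prev ⊥ | push {}
  [9] u=4 | in [-5,5] | out [-5,5] | prev ⊥ | push {3}
  [10] u=5 | in [-5,5] | out [-5,5] | ==
  [11] u=3 | in [-5,5] | out [-5,5] | ==

Converged values:
  [0] [-4,4]
  [1] [-5,4]
  [2] [-3,0]
  [3] [-5,5]
  [4] [-5,5]
  [5] [-5,5]
  [6] [-5,5]
  [7] [-5,5]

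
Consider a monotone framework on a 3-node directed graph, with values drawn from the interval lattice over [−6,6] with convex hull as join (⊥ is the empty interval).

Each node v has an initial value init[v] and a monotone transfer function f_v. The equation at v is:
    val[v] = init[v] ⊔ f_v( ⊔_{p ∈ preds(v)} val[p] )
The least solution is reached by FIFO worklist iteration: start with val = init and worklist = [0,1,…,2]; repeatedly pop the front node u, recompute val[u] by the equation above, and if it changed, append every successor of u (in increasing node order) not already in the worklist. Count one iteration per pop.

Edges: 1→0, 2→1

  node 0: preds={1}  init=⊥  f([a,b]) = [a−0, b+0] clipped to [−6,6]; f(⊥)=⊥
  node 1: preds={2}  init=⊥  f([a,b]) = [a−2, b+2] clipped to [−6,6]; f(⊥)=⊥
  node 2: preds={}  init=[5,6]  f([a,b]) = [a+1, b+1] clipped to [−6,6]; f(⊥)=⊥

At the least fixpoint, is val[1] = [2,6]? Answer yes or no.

Iteration log — 4 steps:
  step 1. node 0  ⊔preds=⊥  new=⊥  stable
  step 2. node 1  ⊔preds=[5,6]  new=[3,6]  old=⊥  +wl: 0
  step 3. node 2  ⊔preds=⊥  new=[5,6]  stable
  step 4. node 0  ⊔preds=[3,6]  new=[3,6]  old=⊥  +wl: 

Least fixpoint reached:
  node 0: [3,6]
  node 1: [3,6]
  node 2: [5,6]

no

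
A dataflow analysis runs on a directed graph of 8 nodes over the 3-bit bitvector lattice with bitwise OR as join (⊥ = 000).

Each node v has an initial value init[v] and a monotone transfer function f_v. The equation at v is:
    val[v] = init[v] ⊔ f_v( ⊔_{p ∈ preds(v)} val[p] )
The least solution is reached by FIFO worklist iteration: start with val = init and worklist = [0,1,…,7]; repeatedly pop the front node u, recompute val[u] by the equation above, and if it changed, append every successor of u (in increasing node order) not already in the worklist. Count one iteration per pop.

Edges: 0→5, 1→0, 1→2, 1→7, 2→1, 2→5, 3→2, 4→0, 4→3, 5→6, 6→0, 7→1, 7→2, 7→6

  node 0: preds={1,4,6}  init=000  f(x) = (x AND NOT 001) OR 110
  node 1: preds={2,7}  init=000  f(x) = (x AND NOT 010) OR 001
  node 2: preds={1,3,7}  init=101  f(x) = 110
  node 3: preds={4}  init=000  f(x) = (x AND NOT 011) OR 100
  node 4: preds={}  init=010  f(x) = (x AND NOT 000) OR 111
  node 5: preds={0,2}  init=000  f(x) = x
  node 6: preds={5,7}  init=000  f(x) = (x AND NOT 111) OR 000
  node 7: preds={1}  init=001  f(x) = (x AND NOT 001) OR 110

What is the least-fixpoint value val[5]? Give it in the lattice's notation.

111

Iteration log — 13 steps:
  step 1. node 0  ⊔preds=010  new=110  old=000  +wl: 
  step 2. node 1  ⊔preds=101  new=101  old=000  +wl: 0
  step 3. node 2  ⊔preds=101  new=111  old=101  +wl: 1
  step 4. node 3  ⊔preds=010  new=100  old=000  +wl: 2
  step 5. node 4  ⊔preds=000  new=111  old=010  +wl: 3
  step 6. node 5  ⊔preds=111  new=111  old=000  +wl: 
  step 7. node 6  ⊔preds=111  new=000  stable
  step 8. node 7  ⊔preds=101  new=111  old=001  +wl: 6
  step 9. node 0  ⊔preds=111  new=110  stable
  step 10. node 1  ⊔preds=111  new=101  stable
  step 11. node 2  ⊔preds=111  new=111  stable
  step 12. node 3  ⊔preds=111  new=100  stable
  step 13. node 6  ⊔preds=111  new=000  stable

Least fixpoint reached:
  node 0: 110
  node 1: 101
  node 2: 111
  node 3: 100
  node 4: 111
  node 5: 111
  node 6: 000
  node 7: 111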